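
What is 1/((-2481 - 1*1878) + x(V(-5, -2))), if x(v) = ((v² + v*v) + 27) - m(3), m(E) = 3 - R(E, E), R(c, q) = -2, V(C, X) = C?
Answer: -1/4287 ≈ -0.00023326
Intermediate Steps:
m(E) = 5 (m(E) = 3 - 1*(-2) = 3 + 2 = 5)
x(v) = 22 + 2*v² (x(v) = ((v² + v*v) + 27) - 1*5 = ((v² + v²) + 27) - 5 = (2*v² + 27) - 5 = (27 + 2*v²) - 5 = 22 + 2*v²)
1/((-2481 - 1*1878) + x(V(-5, -2))) = 1/((-2481 - 1*1878) + (22 + 2*(-5)²)) = 1/((-2481 - 1878) + (22 + 2*25)) = 1/(-4359 + (22 + 50)) = 1/(-4359 + 72) = 1/(-4287) = -1/4287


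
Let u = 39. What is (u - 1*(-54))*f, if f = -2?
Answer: -186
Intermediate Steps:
(u - 1*(-54))*f = (39 - 1*(-54))*(-2) = (39 + 54)*(-2) = 93*(-2) = -186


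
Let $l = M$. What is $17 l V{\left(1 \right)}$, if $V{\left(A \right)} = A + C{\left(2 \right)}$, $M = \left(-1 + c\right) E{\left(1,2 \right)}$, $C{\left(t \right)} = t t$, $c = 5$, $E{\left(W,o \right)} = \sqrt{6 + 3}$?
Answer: $1020$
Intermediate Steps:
$E{\left(W,o \right)} = 3$ ($E{\left(W,o \right)} = \sqrt{9} = 3$)
$C{\left(t \right)} = t^{2}$
$M = 12$ ($M = \left(-1 + 5\right) 3 = 4 \cdot 3 = 12$)
$l = 12$
$V{\left(A \right)} = 4 + A$ ($V{\left(A \right)} = A + 2^{2} = A + 4 = 4 + A$)
$17 l V{\left(1 \right)} = 17 \cdot 12 \left(4 + 1\right) = 204 \cdot 5 = 1020$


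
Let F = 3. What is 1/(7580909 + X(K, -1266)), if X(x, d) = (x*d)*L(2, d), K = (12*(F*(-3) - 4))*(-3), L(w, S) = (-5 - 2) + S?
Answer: 1/761818133 ≈ 1.3126e-9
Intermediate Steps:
L(w, S) = -7 + S
K = 468 (K = (12*(3*(-3) - 4))*(-3) = (12*(-9 - 4))*(-3) = (12*(-13))*(-3) = -156*(-3) = 468)
X(x, d) = d*x*(-7 + d) (X(x, d) = (x*d)*(-7 + d) = (d*x)*(-7 + d) = d*x*(-7 + d))
1/(7580909 + X(K, -1266)) = 1/(7580909 - 1266*468*(-7 - 1266)) = 1/(7580909 - 1266*468*(-1273)) = 1/(7580909 + 754237224) = 1/761818133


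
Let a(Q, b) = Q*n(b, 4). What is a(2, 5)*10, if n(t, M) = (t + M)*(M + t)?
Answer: 1620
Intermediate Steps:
n(t, M) = (M + t)² (n(t, M) = (M + t)*(M + t) = (M + t)²)
a(Q, b) = Q*(4 + b)²
a(2, 5)*10 = (2*(4 + 5)²)*10 = (2*9²)*10 = (2*81)*10 = 162*10 = 1620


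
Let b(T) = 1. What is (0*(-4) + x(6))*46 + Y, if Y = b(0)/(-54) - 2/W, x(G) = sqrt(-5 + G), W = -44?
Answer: 13670/297 ≈ 46.027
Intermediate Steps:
Y = 8/297 (Y = 1/(-54) - 2/(-44) = 1*(-1/54) - 2*(-1/44) = -1/54 + 1/22 = 8/297 ≈ 0.026936)
(0*(-4) + x(6))*46 + Y = (0*(-4) + sqrt(-5 + 6))*46 + 8/297 = (0 + sqrt(1))*46 + 8/297 = (0 + 1)*46 + 8/297 = 1*46 + 8/297 = 46 + 8/297 = 13670/297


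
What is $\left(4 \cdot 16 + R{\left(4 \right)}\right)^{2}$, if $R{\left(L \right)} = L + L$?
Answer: $5184$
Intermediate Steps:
$R{\left(L \right)} = 2 L$
$\left(4 \cdot 16 + R{\left(4 \right)}\right)^{2} = \left(4 \cdot 16 + 2 \cdot 4\right)^{2} = \left(64 + 8\right)^{2} = 72^{2} = 5184$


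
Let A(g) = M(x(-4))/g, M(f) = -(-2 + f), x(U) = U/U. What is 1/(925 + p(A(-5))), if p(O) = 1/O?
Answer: 1/920 ≈ 0.0010870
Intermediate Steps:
x(U) = 1
M(f) = 2 - f
A(g) = 1/g (A(g) = (2 - 1*1)/g = (2 - 1)/g = 1/g)
1/(925 + p(A(-5))) = 1/(925 + 1/(1/(-5))) = 1/(925 + 1/(-⅕)) = 1/(925 - 5) = 1/920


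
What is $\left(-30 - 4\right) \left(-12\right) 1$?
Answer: $408$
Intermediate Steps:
$\left(-30 - 4\right) \left(-12\right) 1 = \left(-34\right) \left(-12\right) 1 = 408 \cdot 1 = 408$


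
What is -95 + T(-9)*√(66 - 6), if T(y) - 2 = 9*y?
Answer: -95 - 158*√15 ≈ -706.93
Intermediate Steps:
T(y) = 2 + 9*y
-95 + T(-9)*√(66 - 6) = -95 + (2 + 9*(-9))*√(66 - 6) = -95 + (2 - 81)*√60 = -95 - 158*√15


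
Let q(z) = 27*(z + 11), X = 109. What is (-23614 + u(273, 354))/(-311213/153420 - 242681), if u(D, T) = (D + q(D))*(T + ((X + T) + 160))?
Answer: -1186664271060/37232430233 ≈ -31.872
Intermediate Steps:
q(z) = 297 + 27*z (q(z) = 27*(11 + z) = 297 + 27*z)
u(D, T) = (269 + 2*T)*(297 + 28*D) (u(D, T) = (D + (297 + 27*D))*(T + ((109 + T) + 160)) = (297 + 28*D)*(T + (269 + T)) = (297 + 28*D)*(269 + 2*T) = (269 + 2*T)*(297 + 28*D))
(-23614 + u(273, 354))/(-311213/153420 - 242681) = (-23614 + (79893 + 594*354 + 7532*273 + 56*273*354))/(-311213/153420 - 242681) = (-23614 + (79893 + 210276 + 2056236 + 5411952))/(-311213*1/153420 - 242681) = (-23614 + 7758357)/(-311213/153420 - 242681) = 7734743/(-37232430233/153420) = 7734743*(-153420/37232430233) = -1186664271060/37232430233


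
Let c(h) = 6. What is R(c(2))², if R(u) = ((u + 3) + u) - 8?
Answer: 49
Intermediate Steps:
R(u) = -5 + 2*u (R(u) = ((3 + u) + u) - 8 = (3 + 2*u) - 8 = -5 + 2*u)
R(c(2))² = (-5 + 2*6)² = (-5 + 12)² = 7² = 49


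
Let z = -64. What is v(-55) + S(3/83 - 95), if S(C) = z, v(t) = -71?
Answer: -135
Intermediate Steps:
S(C) = -64
v(-55) + S(3/83 - 95) = -71 - 64 = -135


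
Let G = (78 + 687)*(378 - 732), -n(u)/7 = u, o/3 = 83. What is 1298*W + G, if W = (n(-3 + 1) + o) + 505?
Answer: 726054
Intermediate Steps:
o = 249 (o = 3*83 = 249)
n(u) = -7*u
G = -270810 (G = 765*(-354) = -270810)
W = 768 (W = (-7*(-3 + 1) + 249) + 505 = (-7*(-2) + 249) + 505 = (14 + 249) + 505 = 263 + 505 = 768)
1298*W + G = 1298*768 - 270810 = 996864 - 270810 = 726054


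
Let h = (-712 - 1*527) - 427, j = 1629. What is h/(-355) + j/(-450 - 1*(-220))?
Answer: -39023/16330 ≈ -2.3897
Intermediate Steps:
h = -1666 (h = (-712 - 527) - 427 = -1239 - 427 = -1666)
h/(-355) + j/(-450 - 1*(-220)) = -1666/(-355) + 1629/(-450 - 1*(-220)) = -1666*(-1/355) + 1629/(-450 + 220) = 1666/355 + 1629/(-230) = 1666/355 + 1629*(-1/230) = 1666/355 - 1629/230 = -39023/16330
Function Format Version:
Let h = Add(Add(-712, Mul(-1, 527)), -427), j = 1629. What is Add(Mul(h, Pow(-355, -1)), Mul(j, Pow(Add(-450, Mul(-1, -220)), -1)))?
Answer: Rational(-39023, 16330) ≈ -2.3897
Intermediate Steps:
h = -1666 (h = Add(Add(-712, -527), -427) = Add(-1239, -427) = -1666)
Add(Mul(h, Pow(-355, -1)), Mul(j, Pow(Add(-450, Mul(-1, -220)), -1))) = Add(Mul(-1666, Pow(-355, -1)), Mul(1629, Pow(Add(-450, Mul(-1, -220)), -1))) = Add(Mul(-1666, Rational(-1, 355)), Mul(1629, Pow(Add(-450, 220), -1))) = Add(Rational(1666, 355), Mul(1629, Pow(-230, -1))) = Add(Rational(1666, 355), Mul(1629, Rational(-1, 230))) = Add(Rational(1666, 355), Rational(-1629, 230)) = Rational(-39023, 16330)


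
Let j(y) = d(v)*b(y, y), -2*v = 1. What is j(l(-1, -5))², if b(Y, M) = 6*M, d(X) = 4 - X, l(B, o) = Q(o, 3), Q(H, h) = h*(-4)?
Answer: 104976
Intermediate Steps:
v = -½ (v = -½*1 = -½ ≈ -0.50000)
Q(H, h) = -4*h
l(B, o) = -12 (l(B, o) = -4*3 = -12)
j(y) = 27*y (j(y) = (4 - 1*(-½))*(6*y) = (4 + ½)*(6*y) = 9*(6*y)/2 = 27*y)
j(l(-1, -5))² = (27*(-12))² = (-324)² = 104976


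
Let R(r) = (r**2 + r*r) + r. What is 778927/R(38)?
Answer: 778927/2926 ≈ 266.21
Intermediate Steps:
R(r) = r + 2*r**2 (R(r) = (r**2 + r**2) + r = 2*r**2 + r = r + 2*r**2)
778927/R(38) = 778927/((38*(1 + 2*38))) = 778927/((38*(1 + 76))) = 778927/((38*77)) = 778927/2926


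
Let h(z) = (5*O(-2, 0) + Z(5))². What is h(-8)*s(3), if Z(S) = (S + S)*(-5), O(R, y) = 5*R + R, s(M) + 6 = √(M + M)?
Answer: -72600 + 12100*√6 ≈ -42961.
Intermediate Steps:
s(M) = -6 + √2*√M (s(M) = -6 + √(M + M) = -6 + √(2*M) = -6 + √2*√M)
O(R, y) = 6*R
Z(S) = -10*S (Z(S) = (2*S)*(-5) = -10*S)
h(z) = 12100 (h(z) = (5*(6*(-2)) - 10*5)² = (5*(-12) - 50)² = (-60 - 50)² = (-110)² = 12100)
h(-8)*s(3) = 12100*(-6 + √2*√3) = 12100*(-6 + √6) = -72600 + 12100*√6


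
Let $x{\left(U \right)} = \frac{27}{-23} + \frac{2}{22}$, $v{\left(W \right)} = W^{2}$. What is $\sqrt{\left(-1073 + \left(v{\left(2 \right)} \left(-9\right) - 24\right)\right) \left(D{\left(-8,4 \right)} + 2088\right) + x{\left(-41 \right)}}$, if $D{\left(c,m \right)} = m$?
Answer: $\frac{3 i \sqrt{16857389494}}{253} \approx 1539.6 i$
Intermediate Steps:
$x{\left(U \right)} = - \frac{274}{253}$ ($x{\left(U \right)} = 27 \left(- \frac{1}{23}\right) + 2 \cdot \frac{1}{22} = - \frac{27}{23} + \frac{1}{11} = - \frac{274}{253}$)
$\sqrt{\left(-1073 + \left(v{\left(2 \right)} \left(-9\right) - 24\right)\right) \left(D{\left(-8,4 \right)} + 2088\right) + x{\left(-41 \right)}} = \sqrt{\left(-1073 + \left(2^{2} \left(-9\right) - 24\right)\right) \left(4 + 2088\right) - \frac{274}{253}} = \sqrt{\left(-1073 + \left(4 \left(-9\right) - 24\right)\right) 2092 - \frac{274}{253}} = \sqrt{\left(-1073 - 60\right) 2092 - \frac{274}{253}} = \sqrt{\left(-1133\right) 2092 - \frac{274}{253}} = \sqrt{-2370236 - \frac{274}{253}} = \sqrt{- \frac{599669982}{253}} = \frac{3 i \sqrt{16857389494}}{253}$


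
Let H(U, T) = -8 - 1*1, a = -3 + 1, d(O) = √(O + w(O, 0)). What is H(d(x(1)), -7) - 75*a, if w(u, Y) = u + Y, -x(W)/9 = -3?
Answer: 141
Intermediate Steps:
x(W) = 27 (x(W) = -9*(-3) = 27)
w(u, Y) = Y + u
d(O) = √2*√O (d(O) = √(O + (0 + O)) = √(O + O) = √(2*O) = √2*√O)
a = -2
H(U, T) = -9 (H(U, T) = -8 - 1 = -9)
H(d(x(1)), -7) - 75*a = -9 - 75*(-2) = -9 + 150 = 141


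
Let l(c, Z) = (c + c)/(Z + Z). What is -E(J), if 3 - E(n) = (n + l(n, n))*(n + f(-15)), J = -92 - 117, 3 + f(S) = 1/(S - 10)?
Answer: 1102533/25 ≈ 44101.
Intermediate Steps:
f(S) = -3 + 1/(-10 + S) (f(S) = -3 + 1/(S - 10) = -3 + 1/(-10 + S))
J = -209
l(c, Z) = c/Z (l(c, Z) = (2*c)/((2*Z)) = (2*c)*(1/(2*Z)) = c/Z)
E(n) = 3 - (1 + n)*(-76/25 + n) (E(n) = 3 - (n + n/n)*(n + (31 - 3*(-15))/(-10 - 15)) = 3 - (n + 1)*(n + (31 + 45)/(-25)) = 3 - (1 + n)*(n - 1/25*76) = 3 - (1 + n)*(n - 76/25) = 3 - (1 + n)*(-76/25 + n))
-E(J) = -(151/25 - 1*(-209)² + (51/25)*(-209)) = -(151/25 - 1*43681 - 10659/25) = -(151/25 - 43681 - 10659/25) = -1*(-1102533/25) = 1102533/25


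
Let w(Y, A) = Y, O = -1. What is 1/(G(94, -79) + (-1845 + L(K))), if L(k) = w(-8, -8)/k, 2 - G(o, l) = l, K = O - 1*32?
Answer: -33/58204 ≈ -0.00056697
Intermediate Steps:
K = -33 (K = -1 - 1*32 = -1 - 32 = -33)
G(o, l) = 2 - l
L(k) = -8/k
1/(G(94, -79) + (-1845 + L(K))) = 1/((2 - 1*(-79)) + (-1845 - 8/(-33))) = 1/((2 + 79) + (-1845 - 8*(-1/33))) = 1/(81 + (-1845 + 8/33)) = 1/(81 - 60877/33) = 1/(-58204/33) = -33/58204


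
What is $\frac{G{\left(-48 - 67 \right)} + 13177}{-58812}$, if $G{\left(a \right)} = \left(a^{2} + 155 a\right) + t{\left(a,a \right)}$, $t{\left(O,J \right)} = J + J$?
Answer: $- \frac{8347}{58812} \approx -0.14193$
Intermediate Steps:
$t{\left(O,J \right)} = 2 J$
$G{\left(a \right)} = a^{2} + 157 a$ ($G{\left(a \right)} = \left(a^{2} + 155 a\right) + 2 a = a^{2} + 157 a$)
$\frac{G{\left(-48 - 67 \right)} + 13177}{-58812} = \frac{\left(-48 - 67\right) \left(157 - 115\right) + 13177}{-58812} = \left(- 115 \left(157 - 115\right) + 13177\right) \left(- \frac{1}{58812}\right) = \left(\left(-115\right) 42 + 13177\right) \left(- \frac{1}{58812}\right) = \left(-4830 + 13177\right) \left(- \frac{1}{58812}\right) = 8347 \left(- \frac{1}{58812}\right) = - \frac{8347}{58812}$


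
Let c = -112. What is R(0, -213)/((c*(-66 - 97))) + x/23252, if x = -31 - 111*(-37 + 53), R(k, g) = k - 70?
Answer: -618147/7580152 ≈ -0.081548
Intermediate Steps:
R(k, g) = -70 + k
x = -1807 (x = -31 - 111*16 = -31 - 1776 = -1807)
R(0, -213)/((c*(-66 - 97))) + x/23252 = (-70 + 0)/((-112*(-66 - 97))) - 1807/23252 = -70/((-112*(-163))) - 1807*1/23252 = -70/18256 - 1807/23252 = -70*1/18256 - 1807/23252 = -5/1304 - 1807/23252 = -618147/7580152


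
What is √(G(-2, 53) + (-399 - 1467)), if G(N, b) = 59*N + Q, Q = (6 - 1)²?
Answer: I*√1959 ≈ 44.261*I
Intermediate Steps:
Q = 25 (Q = 5² = 25)
G(N, b) = 25 + 59*N (G(N, b) = 59*N + 25 = 25 + 59*N)
√(G(-2, 53) + (-399 - 1467)) = √((25 + 59*(-2)) + (-399 - 1467)) = √((25 - 118) - 1866) = √(-93 - 1866) = √(-1959) = I*√1959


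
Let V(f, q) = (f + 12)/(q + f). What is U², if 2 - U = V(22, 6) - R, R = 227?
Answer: 10169721/196 ≈ 51886.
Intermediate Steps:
V(f, q) = (12 + f)/(f + q)
U = 3189/14 (U = 2 - ((12 + 22)/(22 + 6) - 1*227) = 2 - (34/28 - 227) = 2 - ((1/28)*34 - 227) = 2 - (17/14 - 227) = 2 - 1*(-3161/14) = 2 + 3161/14 = 3189/14 ≈ 227.79)
U² = (3189/14)² = 10169721/196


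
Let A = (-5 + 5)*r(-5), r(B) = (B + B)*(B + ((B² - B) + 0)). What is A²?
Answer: 0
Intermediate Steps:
r(B) = 2*B³ (r(B) = (2*B)*(B + (B² - B)) = (2*B)*B² = 2*B³)
A = 0 (A = (-5 + 5)*(2*(-5)³) = 0*(2*(-125)) = 0*(-250) = 0)
A² = 0² = 0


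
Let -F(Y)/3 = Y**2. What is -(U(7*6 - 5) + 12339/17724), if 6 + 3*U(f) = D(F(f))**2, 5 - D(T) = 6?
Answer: 17201/17724 ≈ 0.97049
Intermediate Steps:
F(Y) = -3*Y**2
D(T) = -1 (D(T) = 5 - 1*6 = 5 - 6 = -1)
U(f) = -5/3 (U(f) = -2 + (1/3)*(-1)**2 = -2 + (1/3)*1 = -2 + 1/3 = -5/3)
-(U(7*6 - 5) + 12339/17724) = -(-5/3 + 12339/17724) = -(-5/3 + 12339*(1/17724)) = -(-5/3 + 4113/5908) = -1*(-17201/17724) = 17201/17724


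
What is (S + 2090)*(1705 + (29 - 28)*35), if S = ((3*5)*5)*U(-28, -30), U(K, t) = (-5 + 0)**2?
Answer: 6899100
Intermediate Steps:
U(K, t) = 25 (U(K, t) = (-5)**2 = 25)
S = 1875 (S = ((3*5)*5)*25 = (15*5)*25 = 75*25 = 1875)
(S + 2090)*(1705 + (29 - 28)*35) = (1875 + 2090)*(1705 + (29 - 28)*35) = 3965*(1705 + 1*35) = 3965*(1705 + 35) = 3965*1740 = 6899100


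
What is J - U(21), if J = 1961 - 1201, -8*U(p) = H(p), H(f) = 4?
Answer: 1521/2 ≈ 760.50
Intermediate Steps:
U(p) = -1/2 (U(p) = -1/8*4 = -1/2)
J = 760
J - U(21) = 760 - 1*(-1/2) = 760 + 1/2 = 1521/2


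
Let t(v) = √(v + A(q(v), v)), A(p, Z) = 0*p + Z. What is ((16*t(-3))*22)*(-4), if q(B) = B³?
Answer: -1408*I*√6 ≈ -3448.9*I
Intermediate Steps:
A(p, Z) = Z (A(p, Z) = 0 + Z = Z)
t(v) = √2*√v (t(v) = √(v + v) = √(2*v) = √2*√v)
((16*t(-3))*22)*(-4) = ((16*(√2*√(-3)))*22)*(-4) = ((16*(√2*(I*√3)))*22)*(-4) = ((16*(I*√6))*22)*(-4) = ((16*I*√6)*22)*(-4) = (352*I*√6)*(-4) = -1408*I*√6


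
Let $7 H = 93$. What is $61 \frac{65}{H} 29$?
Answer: $\frac{804895}{93} \approx 8654.8$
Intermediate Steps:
$H = \frac{93}{7}$ ($H = \frac{1}{7} \cdot 93 = \frac{93}{7} \approx 13.286$)
$61 \frac{65}{H} 29 = 61 \frac{65}{\frac{93}{7}} \cdot 29 = 61 \cdot 65 \cdot \frac{7}{93} \cdot 29 = 61 \cdot \frac{455}{93} \cdot 29 = \frac{27755}{93} \cdot 29 = \frac{804895}{93}$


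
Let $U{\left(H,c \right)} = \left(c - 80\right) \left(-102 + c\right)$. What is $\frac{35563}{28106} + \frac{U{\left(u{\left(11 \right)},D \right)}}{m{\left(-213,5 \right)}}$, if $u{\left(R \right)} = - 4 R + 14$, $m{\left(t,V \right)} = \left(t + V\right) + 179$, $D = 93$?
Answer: $\frac{4319729}{815074} \approx 5.2998$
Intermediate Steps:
$m{\left(t,V \right)} = 179 + V + t$ ($m{\left(t,V \right)} = \left(V + t\right) + 179 = 179 + V + t$)
$u{\left(R \right)} = 14 - 4 R$
$U{\left(H,c \right)} = \left(-102 + c\right) \left(-80 + c\right)$ ($U{\left(H,c \right)} = \left(-80 + c\right) \left(-102 + c\right) = \left(-102 + c\right) \left(-80 + c\right)$)
$\frac{35563}{28106} + \frac{U{\left(u{\left(11 \right)},D \right)}}{m{\left(-213,5 \right)}} = \frac{35563}{28106} + \frac{8160 + 93^{2} - 16926}{179 + 5 - 213} = 35563 \cdot \frac{1}{28106} + \frac{8160 + 8649 - 16926}{-29} = \frac{35563}{28106} - - \frac{117}{29} = \frac{35563}{28106} + \frac{117}{29} = \frac{4319729}{815074}$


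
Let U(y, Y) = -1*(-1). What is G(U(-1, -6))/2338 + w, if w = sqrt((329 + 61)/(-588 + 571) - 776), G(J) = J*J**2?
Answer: 1/2338 + I*sqrt(230894)/17 ≈ 0.00042772 + 28.266*I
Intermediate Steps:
U(y, Y) = 1
G(J) = J**3
w = I*sqrt(230894)/17 (w = sqrt(390/(-17) - 776) = sqrt(390*(-1/17) - 776) = sqrt(-390/17 - 776) = sqrt(-13582/17) = I*sqrt(230894)/17 ≈ 28.266*I)
G(U(-1, -6))/2338 + w = 1**3/2338 + I*sqrt(230894)/17 = 1*(1/2338) + I*sqrt(230894)/17 = 1/2338 + I*sqrt(230894)/17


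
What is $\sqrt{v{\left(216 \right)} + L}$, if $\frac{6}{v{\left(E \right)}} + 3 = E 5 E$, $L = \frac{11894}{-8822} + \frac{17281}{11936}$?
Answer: $\frac{\sqrt{862366864457311534442}}{93045175256} \approx 0.31561$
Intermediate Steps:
$L = \frac{5243099}{52649696}$ ($L = 11894 \left(- \frac{1}{8822}\right) + 17281 \cdot \frac{1}{11936} = - \frac{5947}{4411} + \frac{17281}{11936} = \frac{5243099}{52649696} \approx 0.099585$)
$v{\left(E \right)} = \frac{6}{-3 + 5 E^{2}}$ ($v{\left(E \right)} = \frac{6}{-3 + E 5 E} = \frac{6}{-3 + 5 E E} = \frac{6}{-3 + 5 E^{2}}$)
$\sqrt{v{\left(216 \right)} + L} = \sqrt{\frac{6}{-3 + 5 \cdot 216^{2}} + \frac{5243099}{52649696}} = \sqrt{\frac{6}{-3 + 5 \cdot 46656} + \frac{5243099}{52649696}} = \sqrt{\frac{6}{-3 + 233280} + \frac{5243099}{52649696}} = \sqrt{\frac{6}{233277} + \frac{5243099}{52649696}} = \sqrt{6 \cdot \frac{1}{233277} + \frac{5243099}{52649696}} = \sqrt{\frac{2}{77759} + \frac{5243099}{52649696}} = \sqrt{\frac{37073039503}{372180701024}} = \frac{\sqrt{862366864457311534442}}{93045175256}$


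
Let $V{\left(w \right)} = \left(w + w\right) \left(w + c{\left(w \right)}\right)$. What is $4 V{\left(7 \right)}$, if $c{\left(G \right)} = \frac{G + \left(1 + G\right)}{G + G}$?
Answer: $452$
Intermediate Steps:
$c{\left(G \right)} = \frac{1 + 2 G}{2 G}$
$V{\left(w \right)} = 2 w \left(w + \frac{\frac{1}{2} + w}{w}\right)$ ($V{\left(w \right)} = \left(w + w\right) \left(w + \frac{\frac{1}{2} + w}{w}\right) = 2 w \left(w + \frac{\frac{1}{2} + w}{w}\right)$)
$4 V{\left(7 \right)} = 4 \left(1 + 2 \cdot 7 + 2 \cdot 7^{2}\right) = 4 \left(1 + 14 + 2 \cdot 49\right) = 4 \left(1 + 14 + 98\right) = 4 \cdot 113 = 452$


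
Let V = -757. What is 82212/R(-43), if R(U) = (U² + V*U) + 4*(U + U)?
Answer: 6851/2838 ≈ 2.4140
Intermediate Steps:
R(U) = U² - 749*U (R(U) = (U² - 757*U) + 4*(U + U) = (U² - 757*U) + 4*(2*U) = (U² - 757*U) + 8*U = U² - 749*U)
82212/R(-43) = 82212/((-43*(-749 - 43))) = 82212/((-43*(-792))) = 82212/34056 = 82212*(1/34056) = 6851/2838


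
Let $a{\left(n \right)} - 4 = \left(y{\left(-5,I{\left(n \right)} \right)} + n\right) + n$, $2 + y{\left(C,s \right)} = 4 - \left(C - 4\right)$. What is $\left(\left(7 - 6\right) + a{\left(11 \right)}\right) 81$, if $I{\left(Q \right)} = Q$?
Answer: $3078$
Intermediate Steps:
$y{\left(C,s \right)} = 6 - C$ ($y{\left(C,s \right)} = -2 - \left(-8 + C\right) = 6 - C$)
$a{\left(n \right)} = 15 + 2 n$ ($a{\left(n \right)} = 4 + \left(\left(\left(6 - -5\right) + n\right) + n\right) = 4 + \left(\left(\left(6 + 5\right) + n\right) + n\right) = 4 + \left(\left(11 + n\right) + n\right) = 4 + \left(11 + 2 n\right) = 15 + 2 n$)
$\left(\left(7 - 6\right) + a{\left(11 \right)}\right) 81 = \left(\left(7 - 6\right) + \left(15 + 2 \cdot 11\right)\right) 81 = \left(1 + \left(15 + 22\right)\right) 81 = \left(1 + 37\right) 81 = 38 \cdot 81 = 3078$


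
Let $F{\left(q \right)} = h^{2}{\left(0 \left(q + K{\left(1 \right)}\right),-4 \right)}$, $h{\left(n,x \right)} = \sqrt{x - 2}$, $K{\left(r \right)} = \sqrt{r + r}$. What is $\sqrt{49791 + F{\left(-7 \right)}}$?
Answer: $\sqrt{49785} \approx 223.13$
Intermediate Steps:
$K{\left(r \right)} = \sqrt{2} \sqrt{r}$ ($K{\left(r \right)} = \sqrt{2 r} = \sqrt{2} \sqrt{r}$)
$h{\left(n,x \right)} = \sqrt{-2 + x}$
$F{\left(q \right)} = -6$ ($F{\left(q \right)} = \left(\sqrt{-2 - 4}\right)^{2} = \left(\sqrt{-6}\right)^{2} = \left(i \sqrt{6}\right)^{2} = -6$)
$\sqrt{49791 + F{\left(-7 \right)}} = \sqrt{49791 - 6} = \sqrt{49785}$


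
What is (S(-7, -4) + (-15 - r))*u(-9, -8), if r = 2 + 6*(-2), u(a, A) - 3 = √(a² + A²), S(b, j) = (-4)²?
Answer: 33 + 11*√145 ≈ 165.46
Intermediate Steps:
S(b, j) = 16
u(a, A) = 3 + √(A² + a²) (u(a, A) = 3 + √(a² + A²) = 3 + √(A² + a²))
r = -10 (r = 2 - 12 = -10)
(S(-7, -4) + (-15 - r))*u(-9, -8) = (16 + (-15 - 1*(-10)))*(3 + √((-8)² + (-9)²)) = (16 + (-15 + 10))*(3 + √(64 + 81)) = (16 - 5)*(3 + √145) = 11*(3 + √145) = 33 + 11*√145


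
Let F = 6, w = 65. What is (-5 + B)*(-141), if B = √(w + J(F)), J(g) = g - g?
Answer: 705 - 141*√65 ≈ -431.78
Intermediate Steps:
J(g) = 0
B = √65 (B = √(65 + 0) = √65 ≈ 8.0623)
(-5 + B)*(-141) = (-5 + √65)*(-141) = 705 - 141*√65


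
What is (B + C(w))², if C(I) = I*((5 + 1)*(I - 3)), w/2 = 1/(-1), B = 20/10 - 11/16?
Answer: 962361/256 ≈ 3759.2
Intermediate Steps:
B = 21/16 (B = 20*(⅒) - 11*1/16 = 2 - 11/16 = 21/16 ≈ 1.3125)
w = -2 (w = 2*(1/(-1)) = 2*(1*(-1)) = 2*(-1) = -2)
C(I) = I*(-18 + 6*I) (C(I) = I*(6*(-3 + I)) = I*(-18 + 6*I))
(B + C(w))² = (21/16 + 6*(-2)*(-3 - 2))² = (21/16 + 6*(-2)*(-5))² = (21/16 + 60)² = (981/16)² = 962361/256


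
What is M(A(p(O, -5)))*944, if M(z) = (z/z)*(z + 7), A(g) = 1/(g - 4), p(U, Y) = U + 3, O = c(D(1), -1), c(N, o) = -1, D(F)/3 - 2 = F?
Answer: 6136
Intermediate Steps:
D(F) = 6 + 3*F
O = -1
p(U, Y) = 3 + U
A(g) = 1/(-4 + g)
M(z) = 7 + z (M(z) = 1*(7 + z) = 7 + z)
M(A(p(O, -5)))*944 = (7 + 1/(-4 + (3 - 1)))*944 = (7 + 1/(-4 + 2))*944 = (7 + 1/(-2))*944 = (7 - ½)*944 = (13/2)*944 = 6136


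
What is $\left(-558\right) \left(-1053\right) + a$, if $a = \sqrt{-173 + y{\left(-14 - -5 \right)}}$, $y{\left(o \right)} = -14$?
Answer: $587574 + i \sqrt{187} \approx 5.8757 \cdot 10^{5} + 13.675 i$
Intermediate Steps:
$a = i \sqrt{187}$ ($a = \sqrt{-173 - 14} = \sqrt{-187} = i \sqrt{187} \approx 13.675 i$)
$\left(-558\right) \left(-1053\right) + a = \left(-558\right) \left(-1053\right) + i \sqrt{187} = 587574 + i \sqrt{187}$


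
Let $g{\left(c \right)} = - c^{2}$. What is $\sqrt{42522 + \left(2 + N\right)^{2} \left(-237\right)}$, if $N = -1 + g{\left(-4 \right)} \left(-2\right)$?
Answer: $i \sqrt{215571} \approx 464.3 i$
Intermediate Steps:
$N = 31$ ($N = -1 + - \left(-4\right)^{2} \left(-2\right) = -1 + \left(-1\right) 16 \left(-2\right) = -1 - -32 = -1 + 32 = 31$)
$\sqrt{42522 + \left(2 + N\right)^{2} \left(-237\right)} = \sqrt{42522 + \left(2 + 31\right)^{2} \left(-237\right)} = \sqrt{42522 + 33^{2} \left(-237\right)} = \sqrt{42522 + 1089 \left(-237\right)} = \sqrt{42522 - 258093} = \sqrt{-215571} = i \sqrt{215571}$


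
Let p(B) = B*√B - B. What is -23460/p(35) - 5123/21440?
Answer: -2994581/150080 - 138*√35/7 ≈ -136.58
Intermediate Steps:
p(B) = B^(3/2) - B
-23460/p(35) - 5123/21440 = -23460/(35^(3/2) - 1*35) - 5123/21440 = -23460/(35*√35 - 35) - 5123*1/21440 = -23460/(-35 + 35*√35) - 5123/21440 = -5123/21440 - 23460/(-35 + 35*√35)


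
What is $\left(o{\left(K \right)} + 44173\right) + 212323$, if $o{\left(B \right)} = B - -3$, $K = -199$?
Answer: $256300$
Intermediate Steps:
$o{\left(B \right)} = 3 + B$ ($o{\left(B \right)} = B + 3 = 3 + B$)
$\left(o{\left(K \right)} + 44173\right) + 212323 = \left(\left(3 - 199\right) + 44173\right) + 212323 = \left(-196 + 44173\right) + 212323 = 43977 + 212323 = 256300$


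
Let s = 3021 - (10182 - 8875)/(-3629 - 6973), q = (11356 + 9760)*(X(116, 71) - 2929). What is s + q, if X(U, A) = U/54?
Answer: -1965622968353/31806 ≈ -6.1800e+7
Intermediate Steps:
X(U, A) = U/54 (X(U, A) = U*(1/54) = U/54)
q = -1668691900/27 (q = (11356 + 9760)*((1/54)*116 - 2929) = 21116*(58/27 - 2929) = 21116*(-79025/27) = -1668691900/27 ≈ -6.1803e+7)
s = 32029949/10602 (s = 3021 - 1307/(-10602) = 3021 - 1307*(-1)/10602 = 3021 - 1*(-1307/10602) = 3021 + 1307/10602 = 32029949/10602 ≈ 3021.1)
s + q = 32029949/10602 - 1668691900/27 = -1965622968353/31806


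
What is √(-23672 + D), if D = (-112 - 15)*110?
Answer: I*√37642 ≈ 194.02*I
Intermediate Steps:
D = -13970 (D = -127*110 = -13970)
√(-23672 + D) = √(-23672 - 13970) = √(-37642) = I*√37642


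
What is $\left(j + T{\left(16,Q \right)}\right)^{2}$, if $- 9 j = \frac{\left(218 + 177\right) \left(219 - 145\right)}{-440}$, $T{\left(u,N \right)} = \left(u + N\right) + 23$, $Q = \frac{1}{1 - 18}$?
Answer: $\frac{97246056649}{45319824} \approx 2145.8$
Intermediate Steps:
$Q = - \frac{1}{17}$ ($Q = \frac{1}{-17} = - \frac{1}{17} \approx -0.058824$)
$T{\left(u,N \right)} = 23 + N + u$ ($T{\left(u,N \right)} = \left(N + u\right) + 23 = 23 + N + u$)
$j = \frac{2923}{396}$ ($j = - \frac{\left(218 + 177\right) \left(219 - 145\right) \frac{1}{-440}}{9} = - \frac{395 \cdot 74 \left(- \frac{1}{440}\right)}{9} = - \frac{29230 \left(- \frac{1}{440}\right)}{9} = \left(- \frac{1}{9}\right) \left(- \frac{2923}{44}\right) = \frac{2923}{396} \approx 7.3813$)
$\left(j + T{\left(16,Q \right)}\right)^{2} = \left(\frac{2923}{396} + \left(23 - \frac{1}{17} + 16\right)\right)^{2} = \left(\frac{2923}{396} + \frac{662}{17}\right)^{2} = \left(\frac{311843}{6732}\right)^{2} = \frac{97246056649}{45319824}$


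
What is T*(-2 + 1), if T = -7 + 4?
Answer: 3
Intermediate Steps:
T = -3
T*(-2 + 1) = -3*(-2 + 1) = -3*(-1) = 3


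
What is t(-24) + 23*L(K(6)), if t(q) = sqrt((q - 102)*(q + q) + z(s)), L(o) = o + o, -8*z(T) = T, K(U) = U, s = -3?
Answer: 276 + 127*sqrt(6)/4 ≈ 353.77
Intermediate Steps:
z(T) = -T/8
L(o) = 2*o
t(q) = sqrt(3/8 + 2*q*(-102 + q)) (t(q) = sqrt((q - 102)*(q + q) - 1/8*(-3)) = sqrt((-102 + q)*(2*q) + 3/8) = sqrt(2*q*(-102 + q) + 3/8) = sqrt(3/8 + 2*q*(-102 + q)))
t(-24) + 23*L(K(6)) = sqrt(6 - 3264*(-24) + 32*(-24)**2)/4 + 23*(2*6) = sqrt(6 + 78336 + 32*576)/4 + 23*12 = sqrt(6 + 78336 + 18432)/4 + 276 = sqrt(96774)/4 + 276 = (127*sqrt(6))/4 + 276 = 127*sqrt(6)/4 + 276 = 276 + 127*sqrt(6)/4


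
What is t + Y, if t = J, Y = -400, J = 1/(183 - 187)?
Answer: -1601/4 ≈ -400.25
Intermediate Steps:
J = -¼ (J = 1/(-4) = -¼ ≈ -0.25000)
t = -¼ ≈ -0.25000
t + Y = -¼ - 400 = -1601/4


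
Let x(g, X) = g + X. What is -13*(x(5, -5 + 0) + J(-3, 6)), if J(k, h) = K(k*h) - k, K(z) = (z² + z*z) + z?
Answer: -8229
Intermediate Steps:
K(z) = z + 2*z² (K(z) = (z² + z²) + z = 2*z² + z = z + 2*z²)
x(g, X) = X + g
J(k, h) = -k + h*k*(1 + 2*h*k) (J(k, h) = (k*h)*(1 + 2*(k*h)) - k = (h*k)*(1 + 2*(h*k)) - k = (h*k)*(1 + 2*h*k) - k = h*k*(1 + 2*h*k) - k = -k + h*k*(1 + 2*h*k))
-13*(x(5, -5 + 0) + J(-3, 6)) = -13*(((-5 + 0) + 5) - 3*(-1 + 6*(1 + 2*6*(-3)))) = -13*((-5 + 5) - 3*(-1 + 6*(1 - 36))) = -13*(0 - 3*(-1 + 6*(-35))) = -13*(0 - 3*(-1 - 210)) = -13*(0 - 3*(-211)) = -13*(0 + 633) = -13*633 = -8229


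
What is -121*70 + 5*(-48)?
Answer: -8710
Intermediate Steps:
-121*70 + 5*(-48) = -8470 - 240 = -8710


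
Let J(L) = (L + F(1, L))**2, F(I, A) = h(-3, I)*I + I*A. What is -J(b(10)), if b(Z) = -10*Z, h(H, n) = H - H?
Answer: -40000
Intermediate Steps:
h(H, n) = 0
F(I, A) = A*I (F(I, A) = 0*I + I*A = 0 + A*I = A*I)
J(L) = 4*L**2 (J(L) = (L + L*1)**2 = (L + L)**2 = (2*L)**2 = 4*L**2)
-J(b(10)) = -4*(-10*10)**2 = -4*(-100)**2 = -4*10000 = -1*40000 = -40000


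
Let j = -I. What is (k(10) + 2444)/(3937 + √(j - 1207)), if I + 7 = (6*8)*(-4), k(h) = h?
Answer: 9661398/15500977 - 29448*I*√7/15500977 ≈ 0.62328 - 0.0050263*I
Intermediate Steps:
I = -199 (I = -7 + (6*8)*(-4) = -7 + 48*(-4) = -7 - 192 = -199)
j = 199 (j = -1*(-199) = 199)
(k(10) + 2444)/(3937 + √(j - 1207)) = (10 + 2444)/(3937 + √(199 - 1207)) = 2454/(3937 + √(-1008)) = 2454/(3937 + 12*I*√7)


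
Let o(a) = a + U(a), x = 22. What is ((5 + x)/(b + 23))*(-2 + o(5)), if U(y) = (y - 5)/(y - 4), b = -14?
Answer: 9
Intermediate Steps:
U(y) = (-5 + y)/(-4 + y)
o(a) = a + (-5 + a)/(-4 + a)
((5 + x)/(b + 23))*(-2 + o(5)) = ((5 + 22)/(-14 + 23))*(-2 + (-5 + 5 + 5*(-4 + 5))/(-4 + 5)) = (27/9)*(-2 + (-5 + 5 + 5*1)/1) = (27*(⅑))*(-2 + 1*(-5 + 5 + 5)) = 3*(-2 + 1*5) = 3*(-2 + 5) = 3*3 = 9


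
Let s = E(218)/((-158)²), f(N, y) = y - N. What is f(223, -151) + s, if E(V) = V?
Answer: -4668159/12482 ≈ -373.99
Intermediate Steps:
s = 109/12482 (s = 218/((-158)²) = 218/24964 = 218*(1/24964) = 109/12482 ≈ 0.0087326)
f(223, -151) + s = (-151 - 1*223) + 109/12482 = (-151 - 223) + 109/12482 = -374 + 109/12482 = -4668159/12482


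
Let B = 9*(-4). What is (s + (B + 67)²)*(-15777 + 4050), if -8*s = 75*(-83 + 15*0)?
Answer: -163157751/8 ≈ -2.0395e+7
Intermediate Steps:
B = -36
s = 6225/8 (s = -75*(-83 + 15*0)/8 = -75*(-83 + 0)/8 = -75*(-83)/8 = -⅛*(-6225) = 6225/8 ≈ 778.13)
(s + (B + 67)²)*(-15777 + 4050) = (6225/8 + (-36 + 67)²)*(-15777 + 4050) = (6225/8 + 31²)*(-11727) = (6225/8 + 961)*(-11727) = (13913/8)*(-11727) = -163157751/8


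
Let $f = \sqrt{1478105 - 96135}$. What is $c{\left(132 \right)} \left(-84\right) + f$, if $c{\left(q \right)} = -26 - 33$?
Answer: $4956 + \sqrt{1381970} \approx 6131.6$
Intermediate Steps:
$c{\left(q \right)} = -59$ ($c{\left(q \right)} = -26 - 33 = -59$)
$f = \sqrt{1381970} \approx 1175.6$
$c{\left(132 \right)} \left(-84\right) + f = \left(-59\right) \left(-84\right) + \sqrt{1381970} = 4956 + \sqrt{1381970}$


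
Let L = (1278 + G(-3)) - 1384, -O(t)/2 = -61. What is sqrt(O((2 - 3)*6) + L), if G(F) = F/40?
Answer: 7*sqrt(130)/20 ≈ 3.9906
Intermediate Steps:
O(t) = 122 (O(t) = -2*(-61) = 122)
G(F) = F/40 (G(F) = F*(1/40) = F/40)
L = -4243/40 (L = (1278 + (1/40)*(-3)) - 1384 = (1278 - 3/40) - 1384 = 51117/40 - 1384 = -4243/40 ≈ -106.07)
sqrt(O((2 - 3)*6) + L) = sqrt(122 - 4243/40) = sqrt(637/40) = 7*sqrt(130)/20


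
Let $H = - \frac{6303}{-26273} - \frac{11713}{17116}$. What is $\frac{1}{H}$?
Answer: $- \frac{449688668}{199853501} \approx -2.2501$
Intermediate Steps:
$H = - \frac{199853501}{449688668}$ ($H = \left(-6303\right) \left(- \frac{1}{26273}\right) - \frac{11713}{17116} = \frac{6303}{26273} - \frac{11713}{17116} = - \frac{199853501}{449688668} \approx -0.44443$)
$\frac{1}{H} = \frac{1}{- \frac{199853501}{449688668}} = - \frac{449688668}{199853501}$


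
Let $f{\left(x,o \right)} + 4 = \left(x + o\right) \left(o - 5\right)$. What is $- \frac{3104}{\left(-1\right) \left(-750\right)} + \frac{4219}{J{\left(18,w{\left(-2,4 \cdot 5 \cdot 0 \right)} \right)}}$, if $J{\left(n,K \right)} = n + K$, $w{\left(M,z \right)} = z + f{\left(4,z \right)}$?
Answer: $- \frac{530479}{750} \approx -707.31$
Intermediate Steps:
$f{\left(x,o \right)} = -4 + \left(-5 + o\right) \left(o + x\right)$ ($f{\left(x,o \right)} = -4 + \left(x + o\right) \left(o - 5\right) = -4 + \left(o + x\right) \left(-5 + o\right) = -4 + \left(-5 + o\right) \left(o + x\right)$)
$w{\left(M,z \right)} = -24 + z^{2}$ ($w{\left(M,z \right)} = z - \left(24 - z^{2} + 5 z - z 4\right) = z - \left(24 + z - z^{2}\right) = -24 + z^{2}$)
$J{\left(n,K \right)} = K + n$
$- \frac{3104}{\left(-1\right) \left(-750\right)} + \frac{4219}{J{\left(18,w{\left(-2,4 \cdot 5 \cdot 0 \right)} \right)}} = - \frac{3104}{\left(-1\right) \left(-750\right)} + \frac{4219}{\left(-24 + \left(4 \cdot 5 \cdot 0\right)^{2}\right) + 18} = - \frac{3104}{750} + \frac{4219}{\left(-24 + \left(20 \cdot 0\right)^{2}\right) + 18} = \left(-3104\right) \frac{1}{750} + \frac{4219}{\left(-24 + 0^{2}\right) + 18} = - \frac{1552}{375} + \frac{4219}{\left(-24 + 0\right) + 18} = - \frac{1552}{375} + \frac{4219}{-24 + 18} = - \frac{1552}{375} + \frac{4219}{-6} = - \frac{1552}{375} + 4219 \left(- \frac{1}{6}\right) = - \frac{1552}{375} - \frac{4219}{6} = - \frac{530479}{750}$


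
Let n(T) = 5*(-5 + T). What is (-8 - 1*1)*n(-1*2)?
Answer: 315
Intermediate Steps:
n(T) = -25 + 5*T
(-8 - 1*1)*n(-1*2) = (-8 - 1*1)*(-25 + 5*(-1*2)) = (-8 - 1)*(-25 + 5*(-2)) = -9*(-25 - 10) = -9*(-35) = 315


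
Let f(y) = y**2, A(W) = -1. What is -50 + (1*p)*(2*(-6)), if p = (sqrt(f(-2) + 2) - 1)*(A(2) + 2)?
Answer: -38 - 12*sqrt(6) ≈ -67.394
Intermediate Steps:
p = -1 + sqrt(6) (p = (sqrt((-2)**2 + 2) - 1)*(-1 + 2) = (sqrt(4 + 2) - 1)*1 = (sqrt(6) - 1)*1 = (-1 + sqrt(6))*1 = -1 + sqrt(6) ≈ 1.4495)
-50 + (1*p)*(2*(-6)) = -50 + (1*(-1 + sqrt(6)))*(2*(-6)) = -50 + (-1 + sqrt(6))*(-12) = -50 + (12 - 12*sqrt(6)) = -38 - 12*sqrt(6)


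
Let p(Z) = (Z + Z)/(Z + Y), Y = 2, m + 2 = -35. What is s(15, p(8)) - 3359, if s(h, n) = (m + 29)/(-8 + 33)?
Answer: -83983/25 ≈ -3359.3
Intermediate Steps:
m = -37 (m = -2 - 35 = -37)
p(Z) = 2*Z/(2 + Z) (p(Z) = (Z + Z)/(Z + 2) = (2*Z)/(2 + Z) = 2*Z/(2 + Z))
s(h, n) = -8/25 (s(h, n) = (-37 + 29)/(-8 + 33) = -8/25)
s(15, p(8)) - 3359 = -8/25 - 3359 = -83983/25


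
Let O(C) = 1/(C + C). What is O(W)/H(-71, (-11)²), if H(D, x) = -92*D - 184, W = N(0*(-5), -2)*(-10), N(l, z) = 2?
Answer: -1/253920 ≈ -3.9383e-6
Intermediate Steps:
W = -20 (W = 2*(-10) = -20)
O(C) = 1/(2*C)
H(D, x) = -184 - 92*D
O(W)/H(-71, (-11)²) = ((½)/(-20))/(-184 - 92*(-71)) = ((½)*(-1/20))/(-184 + 6532) = -1/40/6348 = -1/40*1/6348 = -1/253920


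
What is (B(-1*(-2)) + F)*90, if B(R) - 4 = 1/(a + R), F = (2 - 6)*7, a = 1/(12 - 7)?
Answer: -23310/11 ≈ -2119.1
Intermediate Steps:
a = 1/5 ≈ 0.20000
F = -28 (F = -4*7 = -28)
B(R) = 4 + 1/(1/5 + R)
(B(-1*(-2)) + F)*90 = ((9 + 20*(-1*(-2)))/(1 + 5*(-1*(-2))) - 28)*90 = ((9 + 20*2)/(1 + 5*2) - 28)*90 = ((9 + 40)/(1 + 10) - 28)*90 = (49/11 - 28)*90 = -259/11*90 = -23310/11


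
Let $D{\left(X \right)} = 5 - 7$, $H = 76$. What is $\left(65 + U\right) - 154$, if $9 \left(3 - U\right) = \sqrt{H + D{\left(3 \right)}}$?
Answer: $-86 - \frac{\sqrt{74}}{9} \approx -86.956$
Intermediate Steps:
$D{\left(X \right)} = -2$ ($D{\left(X \right)} = 5 - 7 = -2$)
$U = 3 - \frac{\sqrt{74}}{9}$ ($U = 3 - \frac{\sqrt{76 - 2}}{9} = 3 - \frac{\sqrt{74}}{9} \approx 2.0442$)
$\left(65 + U\right) - 154 = \left(65 + \left(3 - \frac{\sqrt{74}}{9}\right)\right) - 154 = \left(68 - \frac{\sqrt{74}}{9}\right) - 154 = -86 - \frac{\sqrt{74}}{9}$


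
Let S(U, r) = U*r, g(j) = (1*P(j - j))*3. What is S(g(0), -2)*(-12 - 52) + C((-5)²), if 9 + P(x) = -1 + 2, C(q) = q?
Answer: -3047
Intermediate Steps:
P(x) = -8 (P(x) = -9 + (-1 + 2) = -9 + 1 = -8)
g(j) = -24 (g(j) = (1*(-8))*3 = -8*3 = -24)
S(g(0), -2)*(-12 - 52) + C((-5)²) = (-24*(-2))*(-12 - 52) + (-5)² = 48*(-64) + 25 = -3072 + 25 = -3047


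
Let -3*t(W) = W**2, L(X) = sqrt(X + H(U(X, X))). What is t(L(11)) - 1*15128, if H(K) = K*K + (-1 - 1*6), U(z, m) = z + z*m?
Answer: -62812/3 ≈ -20937.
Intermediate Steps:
U(z, m) = z + m*z
H(K) = -7 + K**2 (H(K) = K**2 + (-1 - 6) = K**2 - 7 = -7 + K**2)
L(X) = sqrt(-7 + X + X**2*(1 + X)**2) (L(X) = sqrt(X + (-7 + (X*(1 + X))**2)) = sqrt(X + (-7 + X**2*(1 + X)**2)) = sqrt(-7 + X + X**2*(1 + X)**2))
t(W) = -W**2/3
t(L(11)) - 1*15128 = -(4/3 + 121*(1 + 11)**2/3) - 1*15128 = -(sqrt(-7 + 11 + 121*12**2))**2/3 - 15128 = -(sqrt(-7 + 11 + 121*144))**2/3 - 15128 = -(sqrt(-7 + 11 + 17424))**2/3 - 15128 = -(sqrt(17428))**2/3 - 15128 = -(2*sqrt(4357))**2/3 - 15128 = -1/3*17428 - 15128 = -17428/3 - 15128 = -62812/3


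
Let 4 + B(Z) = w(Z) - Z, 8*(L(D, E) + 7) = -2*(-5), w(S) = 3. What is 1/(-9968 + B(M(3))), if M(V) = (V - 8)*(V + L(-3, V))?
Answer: -4/39931 ≈ -0.00010017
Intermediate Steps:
L(D, E) = -23/4 (L(D, E) = -7 + (-2*(-5))/8 = -7 + (1/8)*10 = -7 + 5/4 = -23/4)
M(V) = (-8 + V)*(-23/4 + V) (M(V) = (V - 8)*(V - 23/4) = (-8 + V)*(-23/4 + V))
B(Z) = -1 - Z (B(Z) = -4 + (3 - Z) = -1 - Z)
1/(-9968 + B(M(3))) = 1/(-9968 + (-1 - (46 + 3**2 - 55/4*3))) = 1/(-9968 + (-1 - (46 + 9 - 165/4))) = 1/(-9968 + (-1 - 1*55/4)) = 1/(-9968 + (-1 - 55/4)) = 1/(-9968 - 59/4) = 1/(-39931/4) = -4/39931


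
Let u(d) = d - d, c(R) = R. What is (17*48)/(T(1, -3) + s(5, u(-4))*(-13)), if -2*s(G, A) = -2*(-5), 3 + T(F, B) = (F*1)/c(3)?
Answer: 144/11 ≈ 13.091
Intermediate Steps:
u(d) = 0
T(F, B) = -3 + F/3 (T(F, B) = -3 + (F*1)/3 = -3 + F*(1/3) = -3 + F/3)
s(G, A) = -5 (s(G, A) = -(-1)*(-5) = -1/2*10 = -5)
(17*48)/(T(1, -3) + s(5, u(-4))*(-13)) = (17*48)/((-3 + (1/3)*1) - 5*(-13)) = 816/((-3 + 1/3) + 65) = 816/(-8/3 + 65) = 816/(187/3) = 816*(3/187) = 144/11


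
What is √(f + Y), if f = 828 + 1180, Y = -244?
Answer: 42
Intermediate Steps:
f = 2008
√(f + Y) = √(2008 - 244) = √1764 = 42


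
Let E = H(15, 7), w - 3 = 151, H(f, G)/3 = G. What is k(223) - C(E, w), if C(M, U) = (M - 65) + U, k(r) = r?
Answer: 113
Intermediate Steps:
H(f, G) = 3*G
w = 154 (w = 3 + 151 = 154)
E = 21 (E = 3*7 = 21)
C(M, U) = -65 + M + U (C(M, U) = (-65 + M) + U = -65 + M + U)
k(223) - C(E, w) = 223 - (-65 + 21 + 154) = 223 - 1*110 = 223 - 110 = 113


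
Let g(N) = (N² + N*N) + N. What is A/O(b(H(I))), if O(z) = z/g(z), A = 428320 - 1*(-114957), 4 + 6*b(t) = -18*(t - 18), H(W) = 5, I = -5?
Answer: 126583541/3 ≈ 4.2194e+7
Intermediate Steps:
g(N) = N + 2*N² (g(N) = (N² + N²) + N = 2*N² + N = N + 2*N²)
b(t) = 160/3 - 3*t (b(t) = -⅔ + (-18*(t - 18))/6 = -⅔ + (-18*(-18 + t))/6 = -⅔ + (324 - 18*t)/6 = -⅔ + (54 - 3*t) = 160/3 - 3*t)
A = 543277 (A = 428320 + 114957 = 543277)
O(z) = 1/(1 + 2*z) (O(z) = z/((z*(1 + 2*z))) = z*(1/(z*(1 + 2*z))) = 1/(1 + 2*z))
A/O(b(H(I))) = 543277/(1/(1 + 2*(160/3 - 3*5))) = 543277/(1/(1 + 2*(160/3 - 15))) = 543277/(1/(1 + 2*(115/3))) = 543277/(1/(1 + 230/3)) = 543277/(1/(233/3)) = 543277/(3/233) = 543277*(233/3) = 126583541/3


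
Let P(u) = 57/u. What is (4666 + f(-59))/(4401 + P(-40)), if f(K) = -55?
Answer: 61480/58661 ≈ 1.0481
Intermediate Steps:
(4666 + f(-59))/(4401 + P(-40)) = (4666 - 55)/(4401 + 57/(-40)) = 4611/(4401 + 57*(-1/40)) = 4611/(4401 - 57/40) = 4611/(175983/40) = 4611*(40/175983) = 61480/58661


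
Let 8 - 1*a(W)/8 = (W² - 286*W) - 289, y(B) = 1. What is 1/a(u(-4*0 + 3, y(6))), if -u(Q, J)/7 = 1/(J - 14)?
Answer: 169/609360 ≈ 0.00027734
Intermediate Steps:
u(Q, J) = -7/(-14 + J) (u(Q, J) = -7/(J - 14) = -7/(-14 + J))
a(W) = 2376 - 8*W² + 2288*W (a(W) = 64 - 8*((W² - 286*W) - 289) = 64 - 8*(-289 + W² - 286*W) = 64 + (2312 - 8*W² + 2288*W) = 2376 - 8*W² + 2288*W)
1/a(u(-4*0 + 3, y(6))) = 1/(2376 - 8*49/(-14 + 1)² + 2288*(-7/(-14 + 1))) = 1/(2376 - 8*(-7/(-13))² + 2288*(-7/(-13))) = 1/(2376 - 8*(-7*(-1/13))² + 2288*(-7*(-1/13))) = 1/(2376 - 8*(7/13)² + 2288*(7/13)) = 1/(2376 - 8*49/169 + 1232) = 1/(2376 - 392/169 + 1232) = 1/(609360/169) = 169/609360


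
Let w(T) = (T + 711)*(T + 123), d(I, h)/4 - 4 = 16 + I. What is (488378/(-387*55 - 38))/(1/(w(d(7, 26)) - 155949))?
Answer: -16233684720/21323 ≈ -7.6132e+5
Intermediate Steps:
d(I, h) = 80 + 4*I (d(I, h) = 16 + 4*(16 + I) = 16 + (64 + 4*I) = 80 + 4*I)
w(T) = (123 + T)*(711 + T) (w(T) = (711 + T)*(123 + T) = (123 + T)*(711 + T))
(488378/(-387*55 - 38))/(1/(w(d(7, 26)) - 155949)) = (488378/(-387*55 - 38))/(1/((87453 + (80 + 4*7)² + 834*(80 + 4*7)) - 155949)) = (488378/(-21285 - 38))/(1/((87453 + (80 + 28)² + 834*(80 + 28)) - 155949)) = (488378/(-21323))/(1/((87453 + 108² + 834*108) - 155949)) = (488378*(-1/21323))/(1/((87453 + 11664 + 90072) - 155949)) = -488378/(21323*(1/(189189 - 155949))) = -488378/(21323*(1/33240)) = -488378/(21323*1/33240) = -488378/21323*33240 = -16233684720/21323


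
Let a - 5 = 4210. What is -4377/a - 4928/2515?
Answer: -423729/141343 ≈ -2.9979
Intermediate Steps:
a = 4215 (a = 5 + 4210 = 4215)
-4377/a - 4928/2515 = -4377/4215 - 4928/2515 = -4377*1/4215 - 4928*1/2515 = -1459/1405 - 4928/2515 = -423729/141343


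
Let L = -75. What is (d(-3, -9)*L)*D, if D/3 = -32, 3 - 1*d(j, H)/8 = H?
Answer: 691200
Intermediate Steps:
d(j, H) = 24 - 8*H
D = -96 (D = 3*(-32) = -96)
(d(-3, -9)*L)*D = ((24 - 8*(-9))*(-75))*(-96) = ((24 + 72)*(-75))*(-96) = (96*(-75))*(-96) = -7200*(-96) = 691200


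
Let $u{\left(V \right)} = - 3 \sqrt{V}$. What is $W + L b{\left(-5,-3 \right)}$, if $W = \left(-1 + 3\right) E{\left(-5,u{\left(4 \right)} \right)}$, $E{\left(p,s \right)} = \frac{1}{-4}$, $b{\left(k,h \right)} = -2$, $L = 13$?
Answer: $- \frac{53}{2} \approx -26.5$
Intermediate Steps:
$E{\left(p,s \right)} = - \frac{1}{4}$
$W = - \frac{1}{2}$ ($W = \left(-1 + 3\right) \left(- \frac{1}{4}\right) = 2 \left(- \frac{1}{4}\right) = - \frac{1}{2} \approx -0.5$)
$W + L b{\left(-5,-3 \right)} = - \frac{1}{2} + 13 \left(-2\right) = - \frac{1}{2} - 26 = - \frac{53}{2}$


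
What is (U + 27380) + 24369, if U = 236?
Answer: 51985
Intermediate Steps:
(U + 27380) + 24369 = (236 + 27380) + 24369 = 27616 + 24369 = 51985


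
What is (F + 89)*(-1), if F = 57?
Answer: -146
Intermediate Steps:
(F + 89)*(-1) = (57 + 89)*(-1) = 146*(-1) = -146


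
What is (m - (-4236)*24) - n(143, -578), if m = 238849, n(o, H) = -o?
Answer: 340656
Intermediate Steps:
(m - (-4236)*24) - n(143, -578) = (238849 - (-4236)*24) - (-1)*143 = (238849 - 1*(-101664)) - 1*(-143) = (238849 + 101664) + 143 = 340513 + 143 = 340656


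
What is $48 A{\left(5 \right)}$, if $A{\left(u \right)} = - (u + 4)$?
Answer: $-432$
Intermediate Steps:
$A{\left(u \right)} = -4 - u$ ($A{\left(u \right)} = - (4 + u) = -4 - u$)
$48 A{\left(5 \right)} = 48 \left(-4 - 5\right) = 48 \left(-9\right) = -432$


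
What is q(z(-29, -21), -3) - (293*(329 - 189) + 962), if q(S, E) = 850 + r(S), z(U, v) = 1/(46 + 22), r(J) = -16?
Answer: -41148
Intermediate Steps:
z(U, v) = 1/68
q(S, E) = 834 (q(S, E) = 850 - 16 = 834)
q(z(-29, -21), -3) - (293*(329 - 189) + 962) = 834 - (293*(329 - 189) + 962) = 834 - (293*140 + 962) = 834 - (41020 + 962) = 834 - 1*41982 = 834 - 41982 = -41148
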